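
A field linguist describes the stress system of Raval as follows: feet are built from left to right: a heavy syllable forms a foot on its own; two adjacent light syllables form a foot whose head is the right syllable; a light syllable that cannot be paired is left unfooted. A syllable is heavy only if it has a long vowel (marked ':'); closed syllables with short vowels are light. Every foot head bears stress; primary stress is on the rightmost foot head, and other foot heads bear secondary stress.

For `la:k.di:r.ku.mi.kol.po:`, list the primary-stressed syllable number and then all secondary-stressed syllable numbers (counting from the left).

primary 6, secondary 1, 2, 4

Weights: 1 la:k H, 2 di:r H, 3 ku L, 4 mi L, 5 kol L, 6 po: H.
Parse left to right (heavy = foot alone; LL = one foot; stranded L unfooted): (ˈla:k) (ˈdi:r) (ku.ˈmi) kol (ˈpo:).
Foot heads: 1, 2, 4, 6.
Primary stress on the rightmost head = syllable 6.
Secondary stress on 1, 2, 4: ˌla:k.ˌdi:r.ku.ˌmi.kol.ˈpo:.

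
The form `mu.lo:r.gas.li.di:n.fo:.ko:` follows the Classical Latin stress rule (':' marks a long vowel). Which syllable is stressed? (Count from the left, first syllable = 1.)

Classical Latin: stress the penult if heavy (long vowel or closed), else the antepenult.
Weights: 5 di:n H, 6 fo: H, 7 ko: H.
The penult (syllable 6, fo:) is heavy, so it takes stress.
Stress on syllable 6: mu.lo:r.gas.li.di:n.ˈfo:.ko:.

6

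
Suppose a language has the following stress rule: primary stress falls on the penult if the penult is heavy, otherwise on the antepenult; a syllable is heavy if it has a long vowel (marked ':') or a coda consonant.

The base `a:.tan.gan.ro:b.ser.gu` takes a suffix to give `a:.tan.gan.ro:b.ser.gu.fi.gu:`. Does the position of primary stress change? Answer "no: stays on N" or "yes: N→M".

yes: 5→6

Base `a:.tan.gan.ro:b.ser.gu` (6 syllables):
  Weights: 4 ro:b H, 5 ser H, 6 gu L.
  The penult (syllable 5, ser) is heavy, so it takes stress.
  → primary stress on syllable 5.
Suffixed `a:.tan.gan.ro:b.ser.gu.fi.gu:` (8 syllables):
  Weights: 6 gu L, 7 fi L, 8 gu: H.
  The penult (syllable 7, fi) is light, so stress falls on the antepenult (syllable 6, gu).
  → primary stress on syllable 6.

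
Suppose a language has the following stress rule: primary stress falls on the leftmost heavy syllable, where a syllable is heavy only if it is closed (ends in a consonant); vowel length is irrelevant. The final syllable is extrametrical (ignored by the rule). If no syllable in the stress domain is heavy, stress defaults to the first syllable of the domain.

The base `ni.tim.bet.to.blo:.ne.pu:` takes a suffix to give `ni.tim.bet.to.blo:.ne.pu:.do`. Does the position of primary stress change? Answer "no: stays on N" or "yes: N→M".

no: stays on 2

Base `ni.tim.bet.to.blo:.ne.pu:` (7 syllables):
  The final syllable (7, pu:) is extrametrical; the stress domain is syllables 1–6.
  Weights: 1 ni L, 2 tim H, 3 bet H, 4 to L, 5 blo: L, 6 ne L.
  Heavy syllables in the domain: 2, 3. The leftmost is syllable 2 (tim).
  → primary stress on syllable 2.
Suffixed `ni.tim.bet.to.blo:.ne.pu:.do` (8 syllables):
  The final syllable (8, do) is extrametrical; the stress domain is syllables 1–7.
  Weights: 1 ni L, 2 tim H, 3 bet H, 4 to L, 5 blo: L, 6 ne L, 7 pu: L.
  Heavy syllables in the domain: 2, 3. The leftmost is syllable 2 (tim).
  → primary stress on syllable 2.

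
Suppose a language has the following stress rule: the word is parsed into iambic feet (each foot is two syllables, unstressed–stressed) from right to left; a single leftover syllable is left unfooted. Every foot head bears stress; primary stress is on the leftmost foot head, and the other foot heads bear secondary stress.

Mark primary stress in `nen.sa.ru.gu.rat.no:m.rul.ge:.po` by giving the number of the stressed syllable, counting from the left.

Parse right to left into iambic (σˈσ) feet: nen (sa.ˈru) (gu.ˈrat) (no:m.ˈrul) (ge:.ˈpo). Syllable 1 is left unfooted.
Foot heads (stressed positions): 3, 5, 7, 9.
End Rule Leftmost: primary stress on the leftmost head = syllable 3.
Primary stress: syllable 3 → nen.sa.ˈru.gu.rat.no:m.rul.ge:.po.

3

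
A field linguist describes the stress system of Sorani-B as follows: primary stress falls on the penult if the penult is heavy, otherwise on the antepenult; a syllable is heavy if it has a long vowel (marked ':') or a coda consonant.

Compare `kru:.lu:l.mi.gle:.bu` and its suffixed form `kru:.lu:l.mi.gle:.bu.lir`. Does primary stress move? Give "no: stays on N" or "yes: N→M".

no: stays on 4

Base `kru:.lu:l.mi.gle:.bu` (5 syllables):
  Weights: 3 mi L, 4 gle: H, 5 bu L.
  The penult (syllable 4, gle:) is heavy, so it takes stress.
  → primary stress on syllable 4.
Suffixed `kru:.lu:l.mi.gle:.bu.lir` (6 syllables):
  Weights: 4 gle: H, 5 bu L, 6 lir H.
  The penult (syllable 5, bu) is light, so stress falls on the antepenult (syllable 4, gle:).
  → primary stress on syllable 4.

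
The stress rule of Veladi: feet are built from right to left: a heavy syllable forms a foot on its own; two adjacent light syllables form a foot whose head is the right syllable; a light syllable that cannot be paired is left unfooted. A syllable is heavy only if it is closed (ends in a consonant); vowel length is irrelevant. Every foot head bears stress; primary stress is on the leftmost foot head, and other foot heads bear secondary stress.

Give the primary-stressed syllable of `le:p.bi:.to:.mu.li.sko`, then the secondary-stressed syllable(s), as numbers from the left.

Weights: 1 le:p H, 2 bi: L, 3 to: L, 4 mu L, 5 li L, 6 sko L.
Parse right to left (heavy = foot alone; LL = one foot; stranded L unfooted): (ˈle:p) bi: (to:.ˈmu) (li.ˈsko).
Foot heads: 1, 4, 6.
Primary stress on the leftmost head = syllable 1.
Secondary stress on 4, 6: ˈle:p.bi:.to:.ˌmu.li.ˌsko.

primary 1, secondary 4, 6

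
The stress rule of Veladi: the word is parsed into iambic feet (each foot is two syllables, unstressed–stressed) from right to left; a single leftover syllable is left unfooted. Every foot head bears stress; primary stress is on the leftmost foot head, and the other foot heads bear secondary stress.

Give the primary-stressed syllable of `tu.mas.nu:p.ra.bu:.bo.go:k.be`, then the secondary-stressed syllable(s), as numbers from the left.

primary 2, secondary 4, 6, 8

Parse right to left into iambic (σˈσ) feet: (tu.ˈmas) (nu:p.ˈra) (bu:.ˈbo) (go:k.ˈbe).
Foot heads (stressed positions): 2, 4, 6, 8.
End Rule Leftmost: primary stress on the leftmost head = syllable 2.
Secondary stress on 4, 6, 8: tu.ˈmas.nu:p.ˌra.bu:.ˌbo.go:k.ˌbe.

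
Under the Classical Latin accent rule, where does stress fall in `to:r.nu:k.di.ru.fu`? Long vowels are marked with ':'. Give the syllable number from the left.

Classical Latin: stress the penult if heavy (long vowel or closed), else the antepenult.
Weights: 3 di L, 4 ru L, 5 fu L.
The penult (syllable 4, ru) is light, so stress falls on the antepenult (syllable 3, di).
Stress on syllable 3: to:r.nu:k.ˈdi.ru.fu.

3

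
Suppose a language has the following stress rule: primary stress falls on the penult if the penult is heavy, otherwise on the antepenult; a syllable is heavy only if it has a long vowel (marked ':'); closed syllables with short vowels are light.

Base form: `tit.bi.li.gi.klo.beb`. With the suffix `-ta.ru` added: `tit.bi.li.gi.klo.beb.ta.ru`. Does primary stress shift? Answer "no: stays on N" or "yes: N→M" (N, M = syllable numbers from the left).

yes: 4→6

Base `tit.bi.li.gi.klo.beb` (6 syllables):
  Weights: 4 gi L, 5 klo L, 6 beb L.
  The penult (syllable 5, klo) is light, so stress falls on the antepenult (syllable 4, gi).
  → primary stress on syllable 4.
Suffixed `tit.bi.li.gi.klo.beb.ta.ru` (8 syllables):
  Weights: 6 beb L, 7 ta L, 8 ru L.
  The penult (syllable 7, ta) is light, so stress falls on the antepenult (syllable 6, beb).
  → primary stress on syllable 6.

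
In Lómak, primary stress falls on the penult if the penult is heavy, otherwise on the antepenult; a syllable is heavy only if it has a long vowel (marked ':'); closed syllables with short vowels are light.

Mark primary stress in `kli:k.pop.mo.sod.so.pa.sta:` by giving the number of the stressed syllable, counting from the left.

5

Weights: 5 so L, 6 pa L, 7 sta: H.
The penult (syllable 6, pa) is light, so stress falls on the antepenult (syllable 5, so).
Primary stress: syllable 5 → kli:k.pop.mo.sod.ˈso.pa.sta:.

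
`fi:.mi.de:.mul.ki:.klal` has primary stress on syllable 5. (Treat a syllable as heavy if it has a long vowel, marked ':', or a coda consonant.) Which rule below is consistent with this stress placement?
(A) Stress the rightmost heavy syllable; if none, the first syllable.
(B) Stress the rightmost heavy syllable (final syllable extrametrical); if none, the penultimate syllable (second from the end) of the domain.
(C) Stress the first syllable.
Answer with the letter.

Rule A → syllable 6 (observed: 5).
Rule B → syllable 5 ✓.
Rule C → syllable 1 (observed: 5).

B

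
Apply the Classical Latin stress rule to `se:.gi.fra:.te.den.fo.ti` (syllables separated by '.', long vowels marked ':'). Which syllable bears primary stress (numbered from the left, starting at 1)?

Classical Latin: stress the penult if heavy (long vowel or closed), else the antepenult.
Weights: 5 den H, 6 fo L, 7 ti L.
The penult (syllable 6, fo) is light, so stress falls on the antepenult (syllable 5, den).
Stress on syllable 5: se:.gi.fra:.te.ˈden.fo.ti.

5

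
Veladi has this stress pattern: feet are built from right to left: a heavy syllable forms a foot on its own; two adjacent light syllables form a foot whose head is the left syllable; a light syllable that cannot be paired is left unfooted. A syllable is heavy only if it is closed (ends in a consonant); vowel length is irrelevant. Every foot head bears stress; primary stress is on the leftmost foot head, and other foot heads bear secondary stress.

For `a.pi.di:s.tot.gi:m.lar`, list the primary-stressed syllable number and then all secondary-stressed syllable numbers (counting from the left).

primary 1, secondary 3, 4, 5, 6

Weights: 1 a L, 2 pi L, 3 di:s H, 4 tot H, 5 gi:m H, 6 lar H.
Parse right to left (heavy = foot alone; LL = one foot; stranded L unfooted): (ˈa.pi) (ˈdi:s) (ˈtot) (ˈgi:m) (ˈlar).
Foot heads: 1, 3, 4, 5, 6.
Primary stress on the leftmost head = syllable 1.
Secondary stress on 3, 4, 5, 6: ˈa.pi.ˌdi:s.ˌtot.ˌgi:m.ˌlar.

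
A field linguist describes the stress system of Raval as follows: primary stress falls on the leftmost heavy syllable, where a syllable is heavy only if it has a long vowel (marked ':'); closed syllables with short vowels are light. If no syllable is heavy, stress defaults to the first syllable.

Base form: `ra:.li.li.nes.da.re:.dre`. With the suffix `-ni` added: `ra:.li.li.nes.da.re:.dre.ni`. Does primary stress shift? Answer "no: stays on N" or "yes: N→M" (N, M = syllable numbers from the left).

no: stays on 1

Base `ra:.li.li.nes.da.re:.dre` (7 syllables):
  Weights: 1 ra: H, 2 li L, 3 li L, 4 nes L, 5 da L, 6 re: H, 7 dre L.
  Heavy syllables in the domain: 1, 6. The leftmost is syllable 1 (ra:).
  → primary stress on syllable 1.
Suffixed `ra:.li.li.nes.da.re:.dre.ni` (8 syllables):
  Weights: 1 ra: H, 2 li L, 3 li L, 4 nes L, 5 da L, 6 re: H, 7 dre L, 8 ni L.
  Heavy syllables in the domain: 1, 6. The leftmost is syllable 1 (ra:).
  → primary stress on syllable 1.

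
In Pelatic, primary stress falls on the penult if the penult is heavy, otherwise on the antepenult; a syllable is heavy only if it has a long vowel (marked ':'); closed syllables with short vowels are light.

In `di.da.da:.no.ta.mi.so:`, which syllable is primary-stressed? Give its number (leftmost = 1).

Weights: 5 ta L, 6 mi L, 7 so: H.
The penult (syllable 6, mi) is light, so stress falls on the antepenult (syllable 5, ta).
Primary stress: syllable 5 → di.da.da:.no.ˈta.mi.so:.

5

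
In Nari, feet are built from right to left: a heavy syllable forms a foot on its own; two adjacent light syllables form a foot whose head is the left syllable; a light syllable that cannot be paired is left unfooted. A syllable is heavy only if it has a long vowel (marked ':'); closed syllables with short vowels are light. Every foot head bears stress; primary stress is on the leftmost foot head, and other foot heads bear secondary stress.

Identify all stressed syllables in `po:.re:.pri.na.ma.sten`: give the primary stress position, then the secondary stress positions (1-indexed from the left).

Weights: 1 po: H, 2 re: H, 3 pri L, 4 na L, 5 ma L, 6 sten L.
Parse right to left (heavy = foot alone; LL = one foot; stranded L unfooted): (ˈpo:) (ˈre:) (ˈpri.na) (ˈma.sten).
Foot heads: 1, 2, 3, 5.
Primary stress on the leftmost head = syllable 1.
Secondary stress on 2, 3, 5: ˈpo:.ˌre:.ˌpri.na.ˌma.sten.

primary 1, secondary 2, 3, 5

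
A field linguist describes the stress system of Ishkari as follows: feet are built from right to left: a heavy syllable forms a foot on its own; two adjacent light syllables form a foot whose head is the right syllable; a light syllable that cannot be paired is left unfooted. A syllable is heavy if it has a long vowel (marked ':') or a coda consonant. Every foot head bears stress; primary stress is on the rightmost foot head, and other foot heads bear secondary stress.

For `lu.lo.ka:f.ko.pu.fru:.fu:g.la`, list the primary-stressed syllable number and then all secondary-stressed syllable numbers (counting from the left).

Weights: 1 lu L, 2 lo L, 3 ka:f H, 4 ko L, 5 pu L, 6 fru: H, 7 fu:g H, 8 la L.
Parse right to left (heavy = foot alone; LL = one foot; stranded L unfooted): (lu.ˈlo) (ˈka:f) (ko.ˈpu) (ˈfru:) (ˈfu:g) la.
Foot heads: 2, 3, 5, 6, 7.
Primary stress on the rightmost head = syllable 7.
Secondary stress on 2, 3, 5, 6: lu.ˌlo.ˌka:f.ko.ˌpu.ˌfru:.ˈfu:g.la.

primary 7, secondary 2, 3, 5, 6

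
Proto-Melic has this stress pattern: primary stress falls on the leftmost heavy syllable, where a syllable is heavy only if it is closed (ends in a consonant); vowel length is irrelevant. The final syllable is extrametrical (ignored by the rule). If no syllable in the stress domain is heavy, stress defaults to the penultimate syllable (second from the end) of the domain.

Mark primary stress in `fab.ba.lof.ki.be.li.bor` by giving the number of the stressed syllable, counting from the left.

1

The final syllable (7, bor) is extrametrical; the stress domain is syllables 1–6.
Weights: 1 fab H, 2 ba L, 3 lof H, 4 ki L, 5 be L, 6 li L.
Heavy syllables in the domain: 1, 3. The leftmost is syllable 1 (fab).
Primary stress: syllable 1 → ˈfab.ba.lof.ki.be.li.bor.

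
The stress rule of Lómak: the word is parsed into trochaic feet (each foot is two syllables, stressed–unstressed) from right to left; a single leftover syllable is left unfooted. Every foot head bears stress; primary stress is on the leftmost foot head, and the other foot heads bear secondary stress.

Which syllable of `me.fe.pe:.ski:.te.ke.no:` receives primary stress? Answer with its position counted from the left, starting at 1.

Parse right to left into trochaic (ˈσσ) feet: me (ˈfe.pe:) (ˈski:.te) (ˈke.no:). Syllable 1 is left unfooted.
Foot heads (stressed positions): 2, 4, 6.
End Rule Leftmost: primary stress on the leftmost head = syllable 2.
Primary stress: syllable 2 → me.ˈfe.pe:.ski:.te.ke.no:.

2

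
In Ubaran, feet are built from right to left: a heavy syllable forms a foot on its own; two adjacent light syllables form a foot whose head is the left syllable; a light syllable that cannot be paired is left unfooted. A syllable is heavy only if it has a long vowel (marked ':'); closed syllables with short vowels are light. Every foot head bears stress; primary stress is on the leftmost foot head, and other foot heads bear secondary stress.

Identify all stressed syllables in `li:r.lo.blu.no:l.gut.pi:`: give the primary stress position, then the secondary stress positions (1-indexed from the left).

primary 1, secondary 2, 4, 6

Weights: 1 li:r H, 2 lo L, 3 blu L, 4 no:l H, 5 gut L, 6 pi: H.
Parse right to left (heavy = foot alone; LL = one foot; stranded L unfooted): (ˈli:r) (ˈlo.blu) (ˈno:l) gut (ˈpi:).
Foot heads: 1, 2, 4, 6.
Primary stress on the leftmost head = syllable 1.
Secondary stress on 2, 4, 6: ˈli:r.ˌlo.blu.ˌno:l.gut.ˌpi:.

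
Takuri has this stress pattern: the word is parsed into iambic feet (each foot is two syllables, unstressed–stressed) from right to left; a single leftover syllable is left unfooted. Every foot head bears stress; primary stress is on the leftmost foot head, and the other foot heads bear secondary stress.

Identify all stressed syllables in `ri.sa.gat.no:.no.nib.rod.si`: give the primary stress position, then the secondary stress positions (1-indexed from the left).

Parse right to left into iambic (σˈσ) feet: (ri.ˈsa) (gat.ˈno:) (no.ˈnib) (rod.ˈsi).
Foot heads (stressed positions): 2, 4, 6, 8.
End Rule Leftmost: primary stress on the leftmost head = syllable 2.
Secondary stress on 4, 6, 8: ri.ˈsa.gat.ˌno:.no.ˌnib.rod.ˌsi.

primary 2, secondary 4, 6, 8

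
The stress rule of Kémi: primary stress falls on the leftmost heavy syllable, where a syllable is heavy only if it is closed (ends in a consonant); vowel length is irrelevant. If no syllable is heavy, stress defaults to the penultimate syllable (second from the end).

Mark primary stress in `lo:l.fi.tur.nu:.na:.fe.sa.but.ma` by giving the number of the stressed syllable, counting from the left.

1

Weights: 1 lo:l H, 2 fi L, 3 tur H, 4 nu: L, 5 na: L, 6 fe L, 7 sa L, 8 but H, 9 ma L.
Heavy syllables in the domain: 1, 3, 8. The leftmost is syllable 1 (lo:l).
Primary stress: syllable 1 → ˈlo:l.fi.tur.nu:.na:.fe.sa.but.ma.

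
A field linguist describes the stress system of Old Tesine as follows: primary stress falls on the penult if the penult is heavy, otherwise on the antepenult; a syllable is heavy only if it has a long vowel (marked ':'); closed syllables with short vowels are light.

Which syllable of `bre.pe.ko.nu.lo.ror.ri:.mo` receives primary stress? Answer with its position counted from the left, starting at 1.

7

Weights: 6 ror L, 7 ri: H, 8 mo L.
The penult (syllable 7, ri:) is heavy, so it takes stress.
Primary stress: syllable 7 → bre.pe.ko.nu.lo.ror.ˈri:.mo.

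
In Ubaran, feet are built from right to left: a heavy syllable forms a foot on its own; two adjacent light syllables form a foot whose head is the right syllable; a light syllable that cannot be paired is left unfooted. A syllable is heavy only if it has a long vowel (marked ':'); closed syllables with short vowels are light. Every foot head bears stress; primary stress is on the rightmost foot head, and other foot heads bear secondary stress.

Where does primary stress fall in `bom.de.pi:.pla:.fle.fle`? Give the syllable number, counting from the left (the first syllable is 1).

Weights: 1 bom L, 2 de L, 3 pi: H, 4 pla: H, 5 fle L, 6 fle L.
Parse right to left (heavy = foot alone; LL = one foot; stranded L unfooted): (bom.ˈde) (ˈpi:) (ˈpla:) (fle.ˈfle).
Foot heads: 2, 3, 4, 6.
Primary stress on the rightmost head = syllable 6.
Primary stress: syllable 6 → bom.de.pi:.pla:.fle.ˈfle.

6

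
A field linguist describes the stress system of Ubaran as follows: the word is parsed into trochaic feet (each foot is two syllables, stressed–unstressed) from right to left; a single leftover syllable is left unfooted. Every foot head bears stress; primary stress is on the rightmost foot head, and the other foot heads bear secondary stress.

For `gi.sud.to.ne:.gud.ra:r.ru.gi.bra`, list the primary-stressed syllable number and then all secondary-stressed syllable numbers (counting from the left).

Parse right to left into trochaic (ˈσσ) feet: gi (ˈsud.to) (ˈne:.gud) (ˈra:r.ru) (ˈgi.bra). Syllable 1 is left unfooted.
Foot heads (stressed positions): 2, 4, 6, 8.
End Rule Rightmost: primary stress on the rightmost head = syllable 8.
Secondary stress on 2, 4, 6: gi.ˌsud.to.ˌne:.gud.ˌra:r.ru.ˈgi.bra.

primary 8, secondary 2, 4, 6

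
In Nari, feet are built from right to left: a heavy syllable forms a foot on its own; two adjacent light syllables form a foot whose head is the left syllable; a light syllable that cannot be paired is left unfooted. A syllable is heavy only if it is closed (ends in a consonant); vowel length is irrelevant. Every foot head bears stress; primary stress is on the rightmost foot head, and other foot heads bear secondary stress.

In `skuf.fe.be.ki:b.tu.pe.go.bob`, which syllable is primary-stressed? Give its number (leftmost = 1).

Weights: 1 skuf H, 2 fe L, 3 be L, 4 ki:b H, 5 tu L, 6 pe L, 7 go L, 8 bob H.
Parse right to left (heavy = foot alone; LL = one foot; stranded L unfooted): (ˈskuf) (ˈfe.be) (ˈki:b) tu (ˈpe.go) (ˈbob).
Foot heads: 1, 2, 4, 6, 8.
Primary stress on the rightmost head = syllable 8.
Primary stress: syllable 8 → skuf.fe.be.ki:b.tu.pe.go.ˈbob.

8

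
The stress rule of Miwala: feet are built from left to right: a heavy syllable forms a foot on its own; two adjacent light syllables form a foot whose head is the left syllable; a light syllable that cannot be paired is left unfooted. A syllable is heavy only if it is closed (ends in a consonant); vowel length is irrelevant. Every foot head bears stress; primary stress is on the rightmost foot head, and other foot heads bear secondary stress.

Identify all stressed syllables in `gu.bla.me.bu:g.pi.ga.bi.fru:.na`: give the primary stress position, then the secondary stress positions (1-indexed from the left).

Weights: 1 gu L, 2 bla L, 3 me L, 4 bu:g H, 5 pi L, 6 ga L, 7 bi L, 8 fru: L, 9 na L.
Parse left to right (heavy = foot alone; LL = one foot; stranded L unfooted): (ˈgu.bla) me (ˈbu:g) (ˈpi.ga) (ˈbi.fru:) na.
Foot heads: 1, 4, 5, 7.
Primary stress on the rightmost head = syllable 7.
Secondary stress on 1, 4, 5: ˌgu.bla.me.ˌbu:g.ˌpi.ga.ˈbi.fru:.na.

primary 7, secondary 1, 4, 5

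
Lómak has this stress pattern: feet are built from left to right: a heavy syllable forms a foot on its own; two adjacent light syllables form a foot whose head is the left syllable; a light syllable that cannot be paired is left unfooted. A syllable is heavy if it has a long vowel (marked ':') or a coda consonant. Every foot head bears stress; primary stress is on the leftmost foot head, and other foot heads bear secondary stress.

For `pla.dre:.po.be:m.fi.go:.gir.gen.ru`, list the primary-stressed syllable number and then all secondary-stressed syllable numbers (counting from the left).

Weights: 1 pla L, 2 dre: H, 3 po L, 4 be:m H, 5 fi L, 6 go: H, 7 gir H, 8 gen H, 9 ru L.
Parse left to right (heavy = foot alone; LL = one foot; stranded L unfooted): pla (ˈdre:) po (ˈbe:m) fi (ˈgo:) (ˈgir) (ˈgen) ru.
Foot heads: 2, 4, 6, 7, 8.
Primary stress on the leftmost head = syllable 2.
Secondary stress on 4, 6, 7, 8: pla.ˈdre:.po.ˌbe:m.fi.ˌgo:.ˌgir.ˌgen.ru.

primary 2, secondary 4, 6, 7, 8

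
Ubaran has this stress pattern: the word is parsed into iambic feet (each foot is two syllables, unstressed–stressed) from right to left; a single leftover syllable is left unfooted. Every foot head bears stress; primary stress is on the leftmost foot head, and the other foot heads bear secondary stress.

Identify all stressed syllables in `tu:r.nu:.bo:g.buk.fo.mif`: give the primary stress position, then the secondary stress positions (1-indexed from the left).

primary 2, secondary 4, 6

Parse right to left into iambic (σˈσ) feet: (tu:r.ˈnu:) (bo:g.ˈbuk) (fo.ˈmif).
Foot heads (stressed positions): 2, 4, 6.
End Rule Leftmost: primary stress on the leftmost head = syllable 2.
Secondary stress on 4, 6: tu:r.ˈnu:.bo:g.ˌbuk.fo.ˌmif.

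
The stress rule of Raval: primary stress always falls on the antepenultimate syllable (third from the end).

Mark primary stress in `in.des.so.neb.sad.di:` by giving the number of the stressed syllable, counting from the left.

4

The word has 6 syllables; the antepenultimate syllable (third from the end) is syllable 4 (neb).
Primary stress: syllable 4 → in.des.so.ˈneb.sad.di:.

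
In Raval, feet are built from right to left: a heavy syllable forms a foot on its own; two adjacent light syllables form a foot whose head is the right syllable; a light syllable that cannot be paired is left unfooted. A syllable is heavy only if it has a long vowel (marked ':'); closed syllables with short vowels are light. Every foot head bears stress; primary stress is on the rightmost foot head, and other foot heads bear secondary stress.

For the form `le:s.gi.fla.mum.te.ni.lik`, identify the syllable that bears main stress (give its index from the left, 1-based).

7

Weights: 1 le:s H, 2 gi L, 3 fla L, 4 mum L, 5 te L, 6 ni L, 7 lik L.
Parse right to left (heavy = foot alone; LL = one foot; stranded L unfooted): (ˈle:s) (gi.ˈfla) (mum.ˈte) (ni.ˈlik).
Foot heads: 1, 3, 5, 7.
Primary stress on the rightmost head = syllable 7.
Primary stress: syllable 7 → le:s.gi.fla.mum.te.ni.ˈlik.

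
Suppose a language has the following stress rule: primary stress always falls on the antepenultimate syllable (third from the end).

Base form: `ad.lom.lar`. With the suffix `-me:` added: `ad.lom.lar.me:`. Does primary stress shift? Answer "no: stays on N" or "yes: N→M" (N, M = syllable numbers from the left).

Base `ad.lom.lar` (3 syllables):
  The word has 3 syllables; the antepenultimate syllable (third from the end) is syllable 1 (ad).
  → primary stress on syllable 1.
Suffixed `ad.lom.lar.me:` (4 syllables):
  The word has 4 syllables; the antepenultimate syllable (third from the end) is syllable 2 (lom).
  → primary stress on syllable 2.

yes: 1→2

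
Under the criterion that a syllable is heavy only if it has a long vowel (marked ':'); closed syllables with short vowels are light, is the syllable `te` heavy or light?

light

`te`: short vowel, open (no coda). Short vowel → light.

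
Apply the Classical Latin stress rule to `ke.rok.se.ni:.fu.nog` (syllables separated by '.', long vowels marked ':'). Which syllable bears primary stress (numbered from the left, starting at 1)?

Classical Latin: stress the penult if heavy (long vowel or closed), else the antepenult.
Weights: 4 ni: H, 5 fu L, 6 nog H.
The penult (syllable 5, fu) is light, so stress falls on the antepenult (syllable 4, ni:).
Stress on syllable 4: ke.rok.se.ˈni:.fu.nog.

4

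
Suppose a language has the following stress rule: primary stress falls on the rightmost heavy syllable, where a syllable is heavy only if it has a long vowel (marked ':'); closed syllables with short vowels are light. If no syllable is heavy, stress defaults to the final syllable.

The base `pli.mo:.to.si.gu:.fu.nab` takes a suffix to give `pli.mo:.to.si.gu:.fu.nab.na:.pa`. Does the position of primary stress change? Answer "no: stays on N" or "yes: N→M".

Base `pli.mo:.to.si.gu:.fu.nab` (7 syllables):
  Weights: 1 pli L, 2 mo: H, 3 to L, 4 si L, 5 gu: H, 6 fu L, 7 nab L.
  Heavy syllables in the domain: 2, 5. The rightmost is syllable 5 (gu:).
  → primary stress on syllable 5.
Suffixed `pli.mo:.to.si.gu:.fu.nab.na:.pa` (9 syllables):
  Weights: 1 pli L, 2 mo: H, 3 to L, 4 si L, 5 gu: H, 6 fu L, 7 nab L, 8 na: H, 9 pa L.
  Heavy syllables in the domain: 2, 5, 8. The rightmost is syllable 8 (na:).
  → primary stress on syllable 8.

yes: 5→8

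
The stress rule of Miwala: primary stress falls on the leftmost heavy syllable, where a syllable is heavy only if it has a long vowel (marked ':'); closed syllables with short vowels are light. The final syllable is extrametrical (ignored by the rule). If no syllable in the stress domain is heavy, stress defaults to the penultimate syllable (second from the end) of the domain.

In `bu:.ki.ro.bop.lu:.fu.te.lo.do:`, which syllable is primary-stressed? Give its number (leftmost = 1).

The final syllable (9, do:) is extrametrical; the stress domain is syllables 1–8.
Weights: 1 bu: H, 2 ki L, 3 ro L, 4 bop L, 5 lu: H, 6 fu L, 7 te L, 8 lo L.
Heavy syllables in the domain: 1, 5. The leftmost is syllable 1 (bu:).
Primary stress: syllable 1 → ˈbu:.ki.ro.bop.lu:.fu.te.lo.do:.

1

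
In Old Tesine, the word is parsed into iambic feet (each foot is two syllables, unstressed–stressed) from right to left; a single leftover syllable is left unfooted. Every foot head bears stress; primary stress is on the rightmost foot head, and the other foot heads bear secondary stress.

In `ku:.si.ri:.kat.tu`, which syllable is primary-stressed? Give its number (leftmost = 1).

5

Parse right to left into iambic (σˈσ) feet: ku: (si.ˈri:) (kat.ˈtu). Syllable 1 is left unfooted.
Foot heads (stressed positions): 3, 5.
End Rule Rightmost: primary stress on the rightmost head = syllable 5.
Primary stress: syllable 5 → ku:.si.ri:.kat.ˈtu.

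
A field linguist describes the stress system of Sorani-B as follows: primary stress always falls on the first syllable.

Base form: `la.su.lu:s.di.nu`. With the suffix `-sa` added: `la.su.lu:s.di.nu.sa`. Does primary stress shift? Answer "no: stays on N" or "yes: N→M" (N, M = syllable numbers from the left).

Base `la.su.lu:s.di.nu` (5 syllables):
  The word has 5 syllables; the first syllable is syllable 1 (la).
  → primary stress on syllable 1.
Suffixed `la.su.lu:s.di.nu.sa` (6 syllables):
  The word has 6 syllables; the first syllable is syllable 1 (la).
  → primary stress on syllable 1.

no: stays on 1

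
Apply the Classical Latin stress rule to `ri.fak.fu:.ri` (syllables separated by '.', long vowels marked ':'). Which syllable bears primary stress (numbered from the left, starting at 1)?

3

Classical Latin: stress the penult if heavy (long vowel or closed), else the antepenult.
Weights: 2 fak H, 3 fu: H, 4 ri L.
The penult (syllable 3, fu:) is heavy, so it takes stress.
Stress on syllable 3: ri.fak.ˈfu:.ri.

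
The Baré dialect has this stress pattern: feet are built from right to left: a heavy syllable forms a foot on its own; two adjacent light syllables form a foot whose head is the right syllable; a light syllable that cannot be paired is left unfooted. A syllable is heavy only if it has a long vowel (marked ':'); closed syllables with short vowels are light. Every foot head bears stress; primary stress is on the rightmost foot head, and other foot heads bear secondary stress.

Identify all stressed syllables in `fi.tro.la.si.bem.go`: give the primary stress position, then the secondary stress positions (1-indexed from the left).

Weights: 1 fi L, 2 tro L, 3 la L, 4 si L, 5 bem L, 6 go L.
Parse right to left (heavy = foot alone; LL = one foot; stranded L unfooted): (fi.ˈtro) (la.ˈsi) (bem.ˈgo).
Foot heads: 2, 4, 6.
Primary stress on the rightmost head = syllable 6.
Secondary stress on 2, 4: fi.ˌtro.la.ˌsi.bem.ˈgo.

primary 6, secondary 2, 4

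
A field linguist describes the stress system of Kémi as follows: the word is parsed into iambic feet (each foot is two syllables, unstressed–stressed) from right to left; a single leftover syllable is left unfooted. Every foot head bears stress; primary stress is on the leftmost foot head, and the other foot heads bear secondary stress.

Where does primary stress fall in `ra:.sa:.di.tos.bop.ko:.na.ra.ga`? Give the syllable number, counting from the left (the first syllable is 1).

3

Parse right to left into iambic (σˈσ) feet: ra: (sa:.ˈdi) (tos.ˈbop) (ko:.ˈna) (ra.ˈga). Syllable 1 is left unfooted.
Foot heads (stressed positions): 3, 5, 7, 9.
End Rule Leftmost: primary stress on the leftmost head = syllable 3.
Primary stress: syllable 3 → ra:.sa:.ˈdi.tos.bop.ko:.na.ra.ga.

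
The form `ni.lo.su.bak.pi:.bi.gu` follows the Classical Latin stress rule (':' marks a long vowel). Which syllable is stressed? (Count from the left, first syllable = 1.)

Classical Latin: stress the penult if heavy (long vowel or closed), else the antepenult.
Weights: 5 pi: H, 6 bi L, 7 gu L.
The penult (syllable 6, bi) is light, so stress falls on the antepenult (syllable 5, pi:).
Stress on syllable 5: ni.lo.su.bak.ˈpi:.bi.gu.

5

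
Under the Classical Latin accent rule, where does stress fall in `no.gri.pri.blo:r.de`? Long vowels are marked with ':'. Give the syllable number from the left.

Classical Latin: stress the penult if heavy (long vowel or closed), else the antepenult.
Weights: 3 pri L, 4 blo:r H, 5 de L.
The penult (syllable 4, blo:r) is heavy, so it takes stress.
Stress on syllable 4: no.gri.pri.ˈblo:r.de.

4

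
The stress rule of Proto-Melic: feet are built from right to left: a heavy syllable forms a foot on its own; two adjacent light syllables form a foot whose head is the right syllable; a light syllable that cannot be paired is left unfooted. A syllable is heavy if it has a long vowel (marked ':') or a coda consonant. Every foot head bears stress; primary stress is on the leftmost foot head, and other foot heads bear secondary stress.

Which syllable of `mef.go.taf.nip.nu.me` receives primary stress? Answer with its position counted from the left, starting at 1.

1

Weights: 1 mef H, 2 go L, 3 taf H, 4 nip H, 5 nu L, 6 me L.
Parse right to left (heavy = foot alone; LL = one foot; stranded L unfooted): (ˈmef) go (ˈtaf) (ˈnip) (nu.ˈme).
Foot heads: 1, 3, 4, 6.
Primary stress on the leftmost head = syllable 1.
Primary stress: syllable 1 → ˈmef.go.taf.nip.nu.me.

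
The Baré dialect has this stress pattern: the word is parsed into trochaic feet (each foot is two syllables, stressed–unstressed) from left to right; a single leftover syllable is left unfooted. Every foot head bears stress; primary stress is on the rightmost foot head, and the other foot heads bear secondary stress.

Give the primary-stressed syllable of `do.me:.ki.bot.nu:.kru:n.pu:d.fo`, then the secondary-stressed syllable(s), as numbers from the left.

Parse left to right into trochaic (ˈσσ) feet: (ˈdo.me:) (ˈki.bot) (ˈnu:.kru:n) (ˈpu:d.fo).
Foot heads (stressed positions): 1, 3, 5, 7.
End Rule Rightmost: primary stress on the rightmost head = syllable 7.
Secondary stress on 1, 3, 5: ˌdo.me:.ˌki.bot.ˌnu:.kru:n.ˈpu:d.fo.

primary 7, secondary 1, 3, 5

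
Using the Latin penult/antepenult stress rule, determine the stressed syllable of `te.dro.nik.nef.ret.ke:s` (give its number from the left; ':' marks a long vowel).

Classical Latin: stress the penult if heavy (long vowel or closed), else the antepenult.
Weights: 4 nef H, 5 ret H, 6 ke:s H.
The penult (syllable 5, ret) is heavy, so it takes stress.
Stress on syllable 5: te.dro.nik.nef.ˈret.ke:s.

5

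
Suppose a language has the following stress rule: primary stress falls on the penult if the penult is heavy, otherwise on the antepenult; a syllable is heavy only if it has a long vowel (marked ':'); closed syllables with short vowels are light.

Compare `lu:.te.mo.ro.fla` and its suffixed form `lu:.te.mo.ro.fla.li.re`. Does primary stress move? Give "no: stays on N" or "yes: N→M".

yes: 3→5

Base `lu:.te.mo.ro.fla` (5 syllables):
  Weights: 3 mo L, 4 ro L, 5 fla L.
  The penult (syllable 4, ro) is light, so stress falls on the antepenult (syllable 3, mo).
  → primary stress on syllable 3.
Suffixed `lu:.te.mo.ro.fla.li.re` (7 syllables):
  Weights: 5 fla L, 6 li L, 7 re L.
  The penult (syllable 6, li) is light, so stress falls on the antepenult (syllable 5, fla).
  → primary stress on syllable 5.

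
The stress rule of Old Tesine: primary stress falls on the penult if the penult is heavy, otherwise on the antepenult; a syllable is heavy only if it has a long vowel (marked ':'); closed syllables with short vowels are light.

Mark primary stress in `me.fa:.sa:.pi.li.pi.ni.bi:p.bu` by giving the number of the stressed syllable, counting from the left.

8

Weights: 7 ni L, 8 bi:p H, 9 bu L.
The penult (syllable 8, bi:p) is heavy, so it takes stress.
Primary stress: syllable 8 → me.fa:.sa:.pi.li.pi.ni.ˈbi:p.bu.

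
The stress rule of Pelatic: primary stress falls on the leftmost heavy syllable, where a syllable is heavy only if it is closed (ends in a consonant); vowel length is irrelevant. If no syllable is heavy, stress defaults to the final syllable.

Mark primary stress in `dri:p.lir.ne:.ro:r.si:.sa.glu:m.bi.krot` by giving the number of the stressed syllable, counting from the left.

1

Weights: 1 dri:p H, 2 lir H, 3 ne: L, 4 ro:r H, 5 si: L, 6 sa L, 7 glu:m H, 8 bi L, 9 krot H.
Heavy syllables in the domain: 1, 2, 4, 7, 9. The leftmost is syllable 1 (dri:p).
Primary stress: syllable 1 → ˈdri:p.lir.ne:.ro:r.si:.sa.glu:m.bi.krot.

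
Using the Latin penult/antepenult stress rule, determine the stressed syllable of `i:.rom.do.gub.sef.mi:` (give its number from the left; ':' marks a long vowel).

Classical Latin: stress the penult if heavy (long vowel or closed), else the antepenult.
Weights: 4 gub H, 5 sef H, 6 mi: H.
The penult (syllable 5, sef) is heavy, so it takes stress.
Stress on syllable 5: i:.rom.do.gub.ˈsef.mi:.

5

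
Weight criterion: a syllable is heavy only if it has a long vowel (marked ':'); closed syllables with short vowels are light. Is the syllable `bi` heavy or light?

light

`bi`: short vowel, open (no coda). Short vowel → light.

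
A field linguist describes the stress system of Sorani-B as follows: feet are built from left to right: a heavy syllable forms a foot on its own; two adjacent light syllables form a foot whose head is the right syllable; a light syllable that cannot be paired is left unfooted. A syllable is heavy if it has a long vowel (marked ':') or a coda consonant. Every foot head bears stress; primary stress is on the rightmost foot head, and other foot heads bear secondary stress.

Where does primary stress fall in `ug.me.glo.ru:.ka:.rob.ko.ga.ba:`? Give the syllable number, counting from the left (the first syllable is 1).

9

Weights: 1 ug H, 2 me L, 3 glo L, 4 ru: H, 5 ka: H, 6 rob H, 7 ko L, 8 ga L, 9 ba: H.
Parse left to right (heavy = foot alone; LL = one foot; stranded L unfooted): (ˈug) (me.ˈglo) (ˈru:) (ˈka:) (ˈrob) (ko.ˈga) (ˈba:).
Foot heads: 1, 3, 4, 5, 6, 8, 9.
Primary stress on the rightmost head = syllable 9.
Primary stress: syllable 9 → ug.me.glo.ru:.ka:.rob.ko.ga.ˈba:.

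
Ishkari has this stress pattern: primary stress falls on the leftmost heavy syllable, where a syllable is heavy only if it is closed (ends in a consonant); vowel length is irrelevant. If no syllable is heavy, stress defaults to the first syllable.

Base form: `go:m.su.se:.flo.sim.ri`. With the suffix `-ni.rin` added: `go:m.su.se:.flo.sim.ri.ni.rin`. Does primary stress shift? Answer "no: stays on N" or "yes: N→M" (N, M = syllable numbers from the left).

Base `go:m.su.se:.flo.sim.ri` (6 syllables):
  Weights: 1 go:m H, 2 su L, 3 se: L, 4 flo L, 5 sim H, 6 ri L.
  Heavy syllables in the domain: 1, 5. The leftmost is syllable 1 (go:m).
  → primary stress on syllable 1.
Suffixed `go:m.su.se:.flo.sim.ri.ni.rin` (8 syllables):
  Weights: 1 go:m H, 2 su L, 3 se: L, 4 flo L, 5 sim H, 6 ri L, 7 ni L, 8 rin H.
  Heavy syllables in the domain: 1, 5, 8. The leftmost is syllable 1 (go:m).
  → primary stress on syllable 1.

no: stays on 1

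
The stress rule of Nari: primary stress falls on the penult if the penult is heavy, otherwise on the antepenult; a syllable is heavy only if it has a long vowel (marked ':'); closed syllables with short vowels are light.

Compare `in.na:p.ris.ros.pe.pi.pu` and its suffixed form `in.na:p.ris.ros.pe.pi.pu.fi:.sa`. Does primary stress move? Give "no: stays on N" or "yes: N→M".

Base `in.na:p.ris.ros.pe.pi.pu` (7 syllables):
  Weights: 5 pe L, 6 pi L, 7 pu L.
  The penult (syllable 6, pi) is light, so stress falls on the antepenult (syllable 5, pe).
  → primary stress on syllable 5.
Suffixed `in.na:p.ris.ros.pe.pi.pu.fi:.sa` (9 syllables):
  Weights: 7 pu L, 8 fi: H, 9 sa L.
  The penult (syllable 8, fi:) is heavy, so it takes stress.
  → primary stress on syllable 8.

yes: 5→8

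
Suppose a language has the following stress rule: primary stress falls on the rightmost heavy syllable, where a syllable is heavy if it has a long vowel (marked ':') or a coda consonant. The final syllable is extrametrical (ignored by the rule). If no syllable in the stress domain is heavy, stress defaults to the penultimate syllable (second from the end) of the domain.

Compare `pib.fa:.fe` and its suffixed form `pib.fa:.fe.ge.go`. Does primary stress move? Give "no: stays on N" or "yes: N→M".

no: stays on 2

Base `pib.fa:.fe` (3 syllables):
  The final syllable (3, fe) is extrametrical; the stress domain is syllables 1–2.
  Weights: 1 pib H, 2 fa: H.
  Heavy syllables in the domain: 1, 2. The rightmost is syllable 2 (fa:).
  → primary stress on syllable 2.
Suffixed `pib.fa:.fe.ge.go` (5 syllables):
  The final syllable (5, go) is extrametrical; the stress domain is syllables 1–4.
  Weights: 1 pib H, 2 fa: H, 3 fe L, 4 ge L.
  Heavy syllables in the domain: 1, 2. The rightmost is syllable 2 (fa:).
  → primary stress on syllable 2.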